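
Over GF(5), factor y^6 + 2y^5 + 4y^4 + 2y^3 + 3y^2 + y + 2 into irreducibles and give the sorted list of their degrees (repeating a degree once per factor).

Write g(y) = y^6 + 2y^5 + 4y^4 + 2y^3 + 3y^2 + y + 2.
Roots in GF(5): g(0) = 2; g(1) = 0 → root; g(2) = 4; g(3) = 0 → root; g(4) = 0 → root.
Linear factors from roots: (y + 4), (y + 2), (y + 1).
Complete factorization: g(y) = (y + 1)·(y + 2)·(y + 4)^2·(y^2 + y + 1).
Factor degrees with multiplicity: 1 + 1 + 1 + 1 + 2 = 6.

1, 1, 1, 1, 2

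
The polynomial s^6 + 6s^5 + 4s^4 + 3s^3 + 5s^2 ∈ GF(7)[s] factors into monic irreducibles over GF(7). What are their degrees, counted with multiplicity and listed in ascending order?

1, 1, 1, 1, 2

Write h(s) = s^6 + 6s^5 + 4s^4 + 3s^3 + 5s^2.
Linear factors from roots: (s), (s + 5), (s + 3).
Complete factorization: h(s) = (s + 3)·(s + 5)·(s)^2·(s^2 + 5s + 5).
Factor degrees with multiplicity: 1 + 1 + 1 + 1 + 2 = 6.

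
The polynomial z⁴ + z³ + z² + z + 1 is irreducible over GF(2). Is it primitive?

No

Write f(z) = z⁴ + z³ + z² + z + 1.
|GF(2^4)^×| = 2^4 − 1 = 15. Prime factorization: 15 = 3·5.
f is primitive ⇔ z has order 15 in GF(2)[z]/(f), i.e. z^(15/q) ≠ 1 for each prime q | 15.
z^(5) mod f = 1
z^(3) mod f = z³.
Since z^(5) = 1, the order of z divides 5 < 15; not primitive.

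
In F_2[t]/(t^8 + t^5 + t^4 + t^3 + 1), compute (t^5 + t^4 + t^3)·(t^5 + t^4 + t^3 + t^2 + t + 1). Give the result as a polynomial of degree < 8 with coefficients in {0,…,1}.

Multiply in F_2[t]: (t^5 + t^4 + t^3)·(t^5 + t^4 + t^3 + t^2 + t + 1) = t^10 + t^8 + t^7 + t^6 + t^5 + t^3.
Reduce using t^8 ≡ t^5 + t^4 + t^3 + 1 (mod t^8 + t^5 + t^4 + t^3 + 1).
Reduced: t^5 + t^4 + t^2 + 1.

t^5 + t^4 + t^2 + 1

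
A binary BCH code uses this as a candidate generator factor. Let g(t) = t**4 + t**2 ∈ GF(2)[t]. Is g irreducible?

No

Check for roots in GF(2): g(0) = 0 → root; g(1) = 0 → root.
g(0) = 0, so (t) divides g(t); g is reducible.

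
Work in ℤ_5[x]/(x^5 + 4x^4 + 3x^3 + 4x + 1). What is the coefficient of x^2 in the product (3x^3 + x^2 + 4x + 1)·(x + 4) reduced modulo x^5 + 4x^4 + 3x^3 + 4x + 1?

3

Multiply in ℤ_5[x]: (3x^3 + x^2 + 4x + 1)·(x + 4) = 3x^4 + 3x^3 + 3x^2 + 2x + 4.
Reduced: 3x^4 + 3x^3 + 3x^2 + 2x + 4.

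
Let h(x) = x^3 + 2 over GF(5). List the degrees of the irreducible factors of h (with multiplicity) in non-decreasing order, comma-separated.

Roots in GF(5): h(0) = 2; h(1) = 3; h(2) = 0 → root; h(3) = 4; h(4) = 1.
Linear factors from roots: (x - 2).
Complete factorization: h(x) = (x - 2)·(x^2 + 2x - 1).
Factor degrees with multiplicity: 1 + 2 = 3.

1, 2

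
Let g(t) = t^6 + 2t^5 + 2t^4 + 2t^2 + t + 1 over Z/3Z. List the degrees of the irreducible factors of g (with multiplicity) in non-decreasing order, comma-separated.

1, 1, 2, 2

Roots in Z/3Z: g(0) = 1; g(1) = 0 → root; g(2) = 0 → root.
Linear factors from roots: (t + 2), (t + 1).
Complete factorization: g(t) = (t + 1)·(t + 2)·(t^2 + 1)·(t^2 + 2t + 2).
Factor degrees with multiplicity: 1 + 1 + 2 + 2 = 6.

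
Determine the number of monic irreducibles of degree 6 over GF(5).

2580

Gauss's count: N_{5}(6) = (1/6) Σ_{d|6} μ(6/d)·5^d.
Divisors of 6: 1, 2, 3, 6; μ(6/d) for each: 1, -1, -1, 1.
Σ = 5^1 − 5^2 − 5^3 + 5^6 = 15480.
N = 15480/6 = 2580.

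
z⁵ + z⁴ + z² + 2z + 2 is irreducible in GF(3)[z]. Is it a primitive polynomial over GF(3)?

Write f(z) = z⁵ + z⁴ + z² + 2z + 2.
|GF(3^5)^×| = 3^5 − 1 = 242. Prime factorization: 242 = 2·11^2.
f is primitive ⇔ z has order 242 in GF(3)[z]/(f), i.e. z^(242/q) ≠ 1 for each prime q | 242.
z^(121) mod f = 1
z^(22) mod f = z⁴ + 2z³ + 2.
Since z^(121) = 1, the order of z divides 121 < 242; not primitive.

No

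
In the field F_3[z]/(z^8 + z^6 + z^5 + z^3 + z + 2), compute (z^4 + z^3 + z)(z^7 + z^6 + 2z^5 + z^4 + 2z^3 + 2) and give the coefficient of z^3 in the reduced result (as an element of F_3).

0

Multiply in F_3[z]: (z^4 + z^3 + z)·(z^7 + z^6 + 2z^5 + z^4 + 2z^3 + 2) = z^11 + 2z^10 + z^8 + z^7 + z^6 + z^5 + z^4 + 2z^3 + 2z.
Reduce using z^8 ≡ 2z^6 + 2z^5 + 2z^3 + 2z + 1 (mod z^8 + z^6 + z^5 + z^3 + z + 2).
Reduced: z^5 + z^4 + 1.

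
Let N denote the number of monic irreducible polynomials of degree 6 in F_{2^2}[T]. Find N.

Gauss's count: N_{4}(6) = (1/6) Σ_{d|6} μ(6/d)·4^d.
Divisors of 6: 1, 2, 3, 6; μ(6/d) for each: 1, -1, -1, 1.
Σ = 4^1 − 4^2 − 4^3 + 4^6 = 4020.
N = 4020/6 = 670.

670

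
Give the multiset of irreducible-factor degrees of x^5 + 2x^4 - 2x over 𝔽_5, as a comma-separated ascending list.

Write g(x) = x^5 + 2x^4 - 2x.
Roots in 𝔽_5: g(0) = 0 → root; g(1) = 1; g(2) = 0 → root; g(3) = 4; g(4) = 3.
Linear factors from roots: (x), (x - 2).
Complete factorization: g(x) = (x)·(x - 2)·(x^3 - x^2 - 2x + 1).
Factor degrees with multiplicity: 1 + 1 + 3 = 5.

1, 1, 3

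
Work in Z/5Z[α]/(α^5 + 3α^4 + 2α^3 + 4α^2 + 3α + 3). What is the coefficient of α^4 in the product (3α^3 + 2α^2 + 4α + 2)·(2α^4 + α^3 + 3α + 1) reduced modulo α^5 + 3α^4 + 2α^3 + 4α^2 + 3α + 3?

Multiply in Z/5Z[α]: (3α^3 + 2α^2 + 4α + 2)·(2α^4 + α^3 + 3α + 1) = α^7 + 2α^6 + 2α^4 + α^3 + 4α^2 + 2.
Reduce using α^5 ≡ 2α^4 + 3α^3 + α^2 + 2α + 2 (mod α^5 + 3α^4 + 2α^3 + 4α^2 + 3α + 3).
Reduced: 2α^4 + 4.

2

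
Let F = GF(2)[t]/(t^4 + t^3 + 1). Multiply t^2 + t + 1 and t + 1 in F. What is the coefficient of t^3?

1

Multiply in GF(2)[t]: (t^2 + t + 1)·(t + 1) = t^3 + 1.
Reduced: t^3 + 1.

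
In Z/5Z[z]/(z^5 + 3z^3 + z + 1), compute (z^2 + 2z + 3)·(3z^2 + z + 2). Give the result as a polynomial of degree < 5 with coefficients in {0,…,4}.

3z^4 + 2z^3 + 3z^2 + 2z + 1

Multiply in Z/5Z[z]: (z^2 + 2z + 3)·(3z^2 + z + 2) = 3z^4 + 2z^3 + 3z^2 + 2z + 1.
Reduced: 3z^4 + 2z^3 + 3z^2 + 2z + 1.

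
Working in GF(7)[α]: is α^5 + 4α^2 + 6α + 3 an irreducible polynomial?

Write m(α) = α^5 + 4α^2 + 6α + 3.
Check for roots in GF(7): m(0) = 3; m(1) = 0 → root; m(2) = 0 → root; m(3) = 6; m(4) = 2; m(5) = 3; m(6) = 0 → root.
m(1) = 0, so (α − 1) divides m(α); m is reducible.

No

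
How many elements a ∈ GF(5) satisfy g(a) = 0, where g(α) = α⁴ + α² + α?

1

Evaluate at each of the 5 elements of GF(5):
g(0) = 0 → root; g(1) = 3; g(2) = 2; g(3) = 3; g(4) = 1.
Roots: {0}.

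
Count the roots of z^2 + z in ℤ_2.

2

Write P(z) = z^2 + z.
Evaluate at each of the 2 elements of ℤ_2:
P(0) = 0 → root; P(1) = 0 → root.
Roots: {0, 1}.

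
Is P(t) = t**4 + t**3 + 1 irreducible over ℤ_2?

Yes

Check for roots in ℤ_2: P(0) = 1; P(1) = 1.
No roots, so no linear factors.
Monic irreducibles of degree 2 over GF(2): t**2 + t + 1.
None of them divide P (all give nonzero remainder).
No irreducible factor of degree ≤ 2 exists, so P is irreducible over GF(2).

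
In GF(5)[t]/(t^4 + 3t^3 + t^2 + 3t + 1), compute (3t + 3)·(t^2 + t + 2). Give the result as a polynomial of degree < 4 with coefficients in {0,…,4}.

3t^3 + t^2 + 4t + 1

Multiply in GF(5)[t]: (3t + 3)·(t^2 + t + 2) = 3t^3 + t^2 + 4t + 1.
Reduced: 3t^3 + t^2 + 4t + 1.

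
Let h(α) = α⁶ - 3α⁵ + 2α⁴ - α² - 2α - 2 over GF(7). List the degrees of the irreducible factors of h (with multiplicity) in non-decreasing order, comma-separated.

Complete factorization: h(α) = (α² + 2)·(α² - 2α + 2)·(α² - α + 3).
Factor degrees with multiplicity: 2 + 2 + 2 = 6.

2, 2, 2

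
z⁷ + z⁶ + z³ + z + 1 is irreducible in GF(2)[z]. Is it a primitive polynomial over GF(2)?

Yes

Write f(z) = z⁷ + z⁶ + z³ + z + 1.
|GF(2^7)^×| = 2^7 − 1 = 127. Prime factorization: 127 = 127.
f is primitive ⇔ z has order 127 in GF(2)[z]/(f), i.e. z^(127/q) ≠ 1 for each prime q | 127.
z^(1) mod f = z.
None equal 1, so z has full order 127; f is primitive.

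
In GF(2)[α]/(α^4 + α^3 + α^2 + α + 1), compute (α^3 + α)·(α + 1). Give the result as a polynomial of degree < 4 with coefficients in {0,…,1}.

1

Multiply in GF(2)[α]: (α^3 + α)·(α + 1) = α^4 + α^3 + α^2 + α.
Reduce using α^4 ≡ α^3 + α^2 + α + 1 (mod α^4 + α^3 + α^2 + α + 1).
Reduced: 1.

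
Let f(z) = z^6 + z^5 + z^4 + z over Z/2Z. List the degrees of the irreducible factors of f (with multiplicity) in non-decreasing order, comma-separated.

1, 1, 1, 3

Roots in Z/2Z: f(0) = 0 → root; f(1) = 0 → root.
Linear factors from roots: (z), (z + 1).
Complete factorization: f(z) = (z)·(z + 1)^2·(z^3 + z^2 + 1).
Factor degrees with multiplicity: 1 + 1 + 1 + 3 = 6.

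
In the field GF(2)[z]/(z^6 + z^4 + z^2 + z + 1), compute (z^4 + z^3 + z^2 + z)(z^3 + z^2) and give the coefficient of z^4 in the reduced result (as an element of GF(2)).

Multiply in GF(2)[z]: (z^4 + z^3 + z^2 + z)·(z^3 + z^2) = z^7 + z^3.
Reduce using z^6 ≡ z^4 + z^2 + z + 1 (mod z^6 + z^4 + z^2 + z + 1).
Reduced: z^5 + z^2 + z.

0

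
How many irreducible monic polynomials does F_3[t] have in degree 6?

116

The number of monic irreducibles of degree 6 over GF(3) is (1/6)·Σ_{d∣6} μ(6/d) 3^d.
Divisors of 6: 1, 2, 3, 6; μ(6/d) for each: 1, -1, -1, 1.
Σ = 3^1 − 3^2 − 3^3 + 3^6 = 696.
N = 696/6 = 116.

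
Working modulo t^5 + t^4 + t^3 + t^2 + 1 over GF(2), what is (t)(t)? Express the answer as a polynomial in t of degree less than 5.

Multiply in GF(2)[t]: (t)·(t) = t^2.
Reduced: t^2.

t^2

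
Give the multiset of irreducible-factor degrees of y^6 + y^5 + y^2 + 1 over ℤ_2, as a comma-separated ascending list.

1, 2, 3

Write h(y) = y^6 + y^5 + y^2 + 1.
Roots in ℤ_2: h(0) = 1; h(1) = 0 → root.
Linear factors from roots: (y + 1).
Complete factorization: h(y) = (y + 1)·(y^2 + y + 1)·(y^3 + y^2 + 1).
Factor degrees with multiplicity: 1 + 2 + 3 = 6.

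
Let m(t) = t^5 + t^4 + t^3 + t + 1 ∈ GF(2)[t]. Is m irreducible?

Yes

Check for roots in GF(2): m(0) = 1; m(1) = 1.
No roots, so no linear factors.
Monic irreducibles of degree 2 over GF(2): t^2 + t + 1.
None of them divide m (all give nonzero remainder).
No irreducible factor of degree ≤ 2 exists, so m is irreducible over GF(2).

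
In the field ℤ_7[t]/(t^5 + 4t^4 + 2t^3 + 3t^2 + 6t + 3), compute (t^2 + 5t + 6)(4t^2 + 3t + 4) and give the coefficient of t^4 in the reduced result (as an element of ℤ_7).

Multiply in ℤ_7[t]: (t^2 + 5t + 6)·(4t^2 + 3t + 4) = 4t^4 + 2t^3 + t^2 + 3t + 3.
Reduced: 4t^4 + 2t^3 + t^2 + 3t + 3.

4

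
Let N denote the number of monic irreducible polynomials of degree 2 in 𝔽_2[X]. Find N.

1

x^(2^2) − x is the product of all monic irreducibles of degree dividing 2; Möbius inversion gives N = (1/2) Σ μ(2/d)·2^d.
Divisors of 2: 1, 2; μ(2/d) for each: -1, 1.
Σ = − 2^1 + 2^2 = 2.
N = 2/2 = 1.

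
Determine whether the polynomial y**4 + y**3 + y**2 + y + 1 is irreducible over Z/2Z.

Yes

Write P(y) = y**4 + y**3 + y**2 + y + 1.
Check for roots in Z/2Z: P(0) = 1; P(1) = 1.
No roots, so no linear factors.
Monic irreducibles of degree 2 over GF(2): y**2 + y + 1.
None of them divide P (all give nonzero remainder).
No irreducible factor of degree ≤ 2 exists, so P is irreducible over GF(2).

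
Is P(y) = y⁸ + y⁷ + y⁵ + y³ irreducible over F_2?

Check for roots in F_2: P(0) = 0 → root; P(1) = 0 → root.
P(0) = 0, so (y) divides P(y); P is reducible.

No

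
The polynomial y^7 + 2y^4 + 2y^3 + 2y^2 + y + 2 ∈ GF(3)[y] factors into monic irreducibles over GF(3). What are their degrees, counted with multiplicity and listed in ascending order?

7

Write g(y) = y^7 + 2y^4 + 2y^3 + 2y^2 + y + 2.
Roots in GF(3): g(0) = 2; g(1) = 1; g(2) = 2.
Complete factorization: g(y) = (y^7 + 2y^4 + 2y^3 + 2y^2 + y + 2).
Factor degrees with multiplicity: 7 = 7.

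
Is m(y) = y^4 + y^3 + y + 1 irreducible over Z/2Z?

Check for roots in Z/2Z: m(0) = 1; m(1) = 0 → root.
m(1) = 0, so (y − 1) divides m(y); m is reducible.

No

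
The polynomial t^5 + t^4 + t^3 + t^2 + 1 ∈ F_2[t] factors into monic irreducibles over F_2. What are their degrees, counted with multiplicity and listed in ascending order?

Write g(t) = t^5 + t^4 + t^3 + t^2 + 1.
Roots in F_2: g(0) = 1; g(1) = 1.
Complete factorization: g(t) = (t^5 + t^4 + t^3 + t^2 + 1).
Factor degrees with multiplicity: 5 = 5.

5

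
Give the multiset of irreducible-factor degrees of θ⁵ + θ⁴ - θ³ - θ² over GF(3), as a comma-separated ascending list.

1, 1, 1, 1, 1

Write h(θ) = θ⁵ + θ⁴ - θ³ - θ².
Roots in GF(3): h(0) = 0 → root; h(1) = 0 → root; h(2) = 0 → root.
Linear factors from roots: (θ), (θ - 1), (θ + 1).
Complete factorization: h(θ) = (θ - 1)·(θ)^2·(θ + 1)^2.
Factor degrees with multiplicity: 1 + 1 + 1 + 1 + 1 = 5.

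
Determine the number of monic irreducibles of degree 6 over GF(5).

2580

x^(5^6) − x is the product of all monic irreducibles of degree dividing 6; Möbius inversion gives N = (1/6) Σ μ(6/d)·5^d.
Divisors of 6: 1, 2, 3, 6; μ(6/d) for each: 1, -1, -1, 1.
Σ = 5^1 − 5^2 − 5^3 + 5^6 = 15480.
N = 15480/6 = 2580.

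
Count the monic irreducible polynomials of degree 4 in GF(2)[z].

Gauss's count: N_{2}(4) = (1/4) Σ_{d|4} μ(4/d)·2^d.
Divisors of 4: 1, 2, 4; μ(4/d) for each: 0, -1, 1.
Σ = − 2^2 + 2^4 = 12.
N = 12/4 = 3.

3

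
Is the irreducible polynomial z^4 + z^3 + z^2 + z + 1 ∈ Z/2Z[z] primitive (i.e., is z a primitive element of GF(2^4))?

Write f(z) = z^4 + z^3 + z^2 + z + 1.
|GF(2^4)^×| = 2^4 − 1 = 15. Prime factorization: 15 = 3·5.
f is primitive ⇔ z has order 15 in GF(2)[z]/(f), i.e. z^(15/q) ≠ 1 for each prime q | 15.
z^(5) mod f = 1
z^(3) mod f = z^3.
Since z^(5) = 1, the order of z divides 5 < 15; not primitive.

No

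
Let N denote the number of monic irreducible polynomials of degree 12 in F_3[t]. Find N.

44220

Gauss's count: N_{3}(12) = (1/12) Σ_{d|12} μ(12/d)·3^d.
Divisors of 12: 1, 2, 3, 4, 6, 12; μ(12/d) for each: 0, 1, 0, -1, -1, 1.
Σ = 3^2 − 3^4 − 3^6 + 3^12 = 530640.
N = 530640/12 = 44220.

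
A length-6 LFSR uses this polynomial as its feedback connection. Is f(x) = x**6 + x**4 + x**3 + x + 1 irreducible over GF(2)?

Yes

Check for roots in GF(2): f(0) = 1; f(1) = 1.
No roots, so no linear factors.
Monic irreducibles of degree 2 over GF(2): x**2 + x + 1.
None of them divide f (all give nonzero remainder).
Monic irreducibles of degree 3 over GF(2): x**3 + x + 1, x**3 + x**2 + 1.
None of them divide f (all give nonzero remainder).
No irreducible factor of degree ≤ 3 exists, so f is irreducible over GF(2).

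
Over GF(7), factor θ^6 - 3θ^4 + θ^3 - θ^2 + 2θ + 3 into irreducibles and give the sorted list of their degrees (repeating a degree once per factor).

6

Write h(θ) = θ^6 - 3θ^4 + θ^3 - θ^2 + 2θ + 3.
Complete factorization: h(θ) = (θ^6 - 3θ^4 + θ^3 - θ^2 + 2θ + 3).
Factor degrees with multiplicity: 6 = 6.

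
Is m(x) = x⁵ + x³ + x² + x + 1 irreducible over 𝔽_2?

Check for roots in 𝔽_2: m(0) = 1; m(1) = 1.
No roots, so no linear factors.
Monic irreducibles of degree 2 over GF(2): x² + x + 1.
None of them divide m (all give nonzero remainder).
No irreducible factor of degree ≤ 2 exists, so m is irreducible over GF(2).

Yes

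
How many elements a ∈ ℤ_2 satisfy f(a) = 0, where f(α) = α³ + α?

Evaluate at each of the 2 elements of ℤ_2:
f(0) = 0 → root; f(1) = 0 → root.
Roots: {0, 1}.

2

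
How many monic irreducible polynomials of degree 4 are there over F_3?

18

The number of monic irreducibles of degree 4 over GF(3) is (1/4)·Σ_{d∣4} μ(4/d) 3^d.
Divisors of 4: 1, 2, 4; μ(4/d) for each: 0, -1, 1.
Σ = − 3^2 + 3^4 = 72.
N = 72/4 = 18.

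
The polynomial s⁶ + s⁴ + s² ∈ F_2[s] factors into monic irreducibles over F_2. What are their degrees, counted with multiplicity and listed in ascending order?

1, 1, 2, 2

Write h(s) = s⁶ + s⁴ + s².
Roots in F_2: h(0) = 0 → root; h(1) = 1.
Linear factors from roots: (s).
Complete factorization: h(s) = (s)^2·(s² + s + 1)^2.
Factor degrees with multiplicity: 1 + 1 + 2 + 2 = 6.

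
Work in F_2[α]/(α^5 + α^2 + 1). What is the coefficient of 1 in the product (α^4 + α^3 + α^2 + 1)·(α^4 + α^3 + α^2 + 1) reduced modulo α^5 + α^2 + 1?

Multiply in F_2[α]: (α^4 + α^3 + α^2 + 1)·(α^4 + α^3 + α^2 + 1) = α^8 + α^6 + α^4 + 1.
Reduce using α^5 ≡ α^2 + 1 (mod α^5 + α^2 + 1).
Reduced: α^4 + α^2 + α.

0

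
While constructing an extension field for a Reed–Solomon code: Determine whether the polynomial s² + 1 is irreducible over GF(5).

No

Write h(s) = s² + 1.
Check for roots in GF(5): h(0) = 1; h(1) = 2; h(2) = 0 → root; h(3) = 0 → root; h(4) = 2.
h(2) = 0, so (s − 2) divides h(s); h is reducible.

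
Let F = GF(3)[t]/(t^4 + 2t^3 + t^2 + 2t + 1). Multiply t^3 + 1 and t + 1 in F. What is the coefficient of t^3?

2

Multiply in GF(3)[t]: (t^3 + 1)·(t + 1) = t^4 + t^3 + t + 1.
Reduce using t^4 ≡ t^3 + 2t^2 + t + 2 (mod t^4 + 2t^3 + t^2 + 2t + 1).
Reduced: 2t^3 + 2t^2 + 2t.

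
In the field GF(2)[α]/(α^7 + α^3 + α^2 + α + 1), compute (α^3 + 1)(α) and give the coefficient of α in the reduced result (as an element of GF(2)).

1

Multiply in GF(2)[α]: (α^3 + 1)·(α) = α^4 + α.
Reduced: α^4 + α.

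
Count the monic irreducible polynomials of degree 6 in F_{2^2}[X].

670

x^(4^6) − x is the product of all monic irreducibles of degree dividing 6; Möbius inversion gives N = (1/6) Σ μ(6/d)·4^d.
Divisors of 6: 1, 2, 3, 6; μ(6/d) for each: 1, -1, -1, 1.
Σ = 4^1 − 4^2 − 4^3 + 4^6 = 4020.
N = 4020/6 = 670.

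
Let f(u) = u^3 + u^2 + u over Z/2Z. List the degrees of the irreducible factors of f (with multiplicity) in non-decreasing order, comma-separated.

Roots in Z/2Z: f(0) = 0 → root; f(1) = 1.
Linear factors from roots: (u).
Complete factorization: f(u) = (u)·(u^2 + u + 1).
Factor degrees with multiplicity: 1 + 2 = 3.

1, 2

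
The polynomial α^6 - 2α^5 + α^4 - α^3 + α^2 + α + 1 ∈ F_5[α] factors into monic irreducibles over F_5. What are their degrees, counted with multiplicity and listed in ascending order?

Write g(α) = α^6 - 2α^5 + α^4 - α^3 + α^2 + α + 1.
Roots in F_5: g(0) = 1; g(1) = 2; g(2) = 0 → root; g(3) = 0 → root; g(4) = 1.
Linear factors from roots: (α - 2), (α + 2).
Complete factorization: g(α) = (α + 2)·(α - 2)·(α^2 + 2)·(α^2 - 2α - 2).
Factor degrees with multiplicity: 1 + 1 + 2 + 2 = 6.

1, 1, 2, 2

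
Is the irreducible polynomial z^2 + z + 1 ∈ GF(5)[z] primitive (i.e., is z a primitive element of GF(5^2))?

Write f(z) = z^2 + z + 1.
|GF(5^2)^×| = 5^2 − 1 = 24. Prime factorization: 24 = 2^3·3.
f is primitive ⇔ z has order 24 in GF(5)[z]/(f), i.e. z^(24/q) ≠ 1 for each prime q | 24.
z^(12) mod f = 1
z^(8) mod f = 4z + 4.
Since z^(12) = 1, the order of z divides 12 < 24; not primitive.

No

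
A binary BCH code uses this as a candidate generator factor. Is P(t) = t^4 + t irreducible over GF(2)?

No

Check for roots in GF(2): P(0) = 0 → root; P(1) = 0 → root.
P(0) = 0, so (t) divides P(t); P is reducible.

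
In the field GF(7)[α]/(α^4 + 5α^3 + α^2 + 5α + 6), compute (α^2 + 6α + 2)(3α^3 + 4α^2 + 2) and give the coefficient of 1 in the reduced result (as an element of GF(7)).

4

Multiply in GF(7)[α]: (α^2 + 6α + 2)·(3α^3 + 4α^2 + 2) = 3α^5 + α^4 + 2α^3 + 3α^2 + 5α + 4.
Reduce using α^4 ≡ 2α^3 + 6α^2 + 2α + 1 (mod α^4 + 5α^3 + α^2 + 5α + 6).
Reduced: 6α^3 + 2α^2 + α + 4.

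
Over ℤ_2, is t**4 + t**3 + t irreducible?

Write h(t) = t**4 + t**3 + t.
Check for roots in ℤ_2: h(0) = 0 → root; h(1) = 1.
h(0) = 0, so (t) divides h(t); h is reducible.

No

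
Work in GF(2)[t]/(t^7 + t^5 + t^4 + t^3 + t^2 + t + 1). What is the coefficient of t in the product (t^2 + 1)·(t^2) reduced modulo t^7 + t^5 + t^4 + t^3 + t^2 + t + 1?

0

Multiply in GF(2)[t]: (t^2 + 1)·(t^2) = t^4 + t^2.
Reduced: t^4 + t^2.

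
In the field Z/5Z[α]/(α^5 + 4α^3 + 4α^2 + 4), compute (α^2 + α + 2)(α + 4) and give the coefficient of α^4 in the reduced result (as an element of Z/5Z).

Multiply in Z/5Z[α]: (α^2 + α + 2)·(α + 4) = α^3 + α + 3.
Reduced: α^3 + α + 3.

0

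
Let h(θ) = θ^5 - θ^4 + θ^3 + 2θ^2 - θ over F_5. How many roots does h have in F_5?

3

Evaluate at each of the 5 elements of F_5:
h(0) = 0 → root; h(1) = 2; h(2) = 0 → root; h(3) = 4; h(4) = 0 → root.
Roots: {0, 2, 4}.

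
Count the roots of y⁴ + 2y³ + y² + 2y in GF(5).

Write g(y) = y⁴ + 2y³ + y² + 2y.
Evaluate at each of the 5 elements of GF(5):
g(0) = 0 → root; g(1) = 1; g(2) = 0 → root; g(3) = 0 → root; g(4) = 3.
Roots: {0, 2, 3}.

3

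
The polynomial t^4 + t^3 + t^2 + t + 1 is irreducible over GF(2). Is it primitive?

No

Write f(t) = t^4 + t^3 + t^2 + t + 1.
|GF(2^4)^×| = 2^4 − 1 = 15. Prime factorization: 15 = 3·5.
f is primitive ⇔ t has order 15 in GF(2)[t]/(f), i.e. t^(15/q) ≠ 1 for each prime q | 15.
t^(5) mod f = 1
t^(3) mod f = t^3.
Since t^(5) = 1, the order of t divides 5 < 15; not primitive.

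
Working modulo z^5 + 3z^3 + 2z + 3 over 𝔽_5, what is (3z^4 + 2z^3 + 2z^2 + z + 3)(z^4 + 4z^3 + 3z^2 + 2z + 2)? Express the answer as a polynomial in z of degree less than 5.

2z^4 + 4z^3 + 3z^2 + 4

Multiply in 𝔽_5[z]: (3z^4 + 2z^3 + 2z^2 + z + 3)·(z^4 + 4z^3 + 3z^2 + 2z + 2) = 3z^8 + 4z^7 + 4z^6 + z^5 + 3z^4 + 3z^3 + 3z + 1.
Reduce using z^5 ≡ 2z^3 + 3z + 2 (mod z^5 + 3z^3 + 2z + 3).
Reduced: 2z^4 + 4z^3 + 3z^2 + 4.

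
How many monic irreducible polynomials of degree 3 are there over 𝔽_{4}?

x^(4^3) − x is the product of all monic irreducibles of degree dividing 3; Möbius inversion gives N = (1/3) Σ μ(3/d)·4^d.
Divisors of 3: 1, 3; μ(3/d) for each: -1, 1.
Σ = − 4^1 + 4^3 = 60.
N = 60/3 = 20.

20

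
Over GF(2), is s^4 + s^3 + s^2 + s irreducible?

Write m(s) = s^4 + s^3 + s^2 + s.
Check for roots in GF(2): m(0) = 0 → root; m(1) = 0 → root.
m(0) = 0, so (s) divides m(s); m is reducible.

No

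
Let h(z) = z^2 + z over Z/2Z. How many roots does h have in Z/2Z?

2

Evaluate at each of the 2 elements of Z/2Z:
h(0) = 0 → root; h(1) = 0 → root.
Roots: {0, 1}.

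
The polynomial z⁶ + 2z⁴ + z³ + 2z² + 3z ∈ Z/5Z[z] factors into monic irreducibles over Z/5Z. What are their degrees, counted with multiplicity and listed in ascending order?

Write h(z) = z⁶ + 2z⁴ + z³ + 2z² + 3z.
Roots in Z/5Z: h(0) = 0 → root; h(1) = 4; h(2) = 3; h(3) = 0 → root; h(4) = 1.
Linear factors from roots: (z), (z + 2).
Complete factorization: h(z) = (z)·(z + 2)·(z² + 3)·(z² + 3z + 3).
Factor degrees with multiplicity: 1 + 1 + 2 + 2 = 6.

1, 1, 2, 2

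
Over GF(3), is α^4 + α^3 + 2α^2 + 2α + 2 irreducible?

Write h(α) = α^4 + α^3 + 2α^2 + 2α + 2.
Check for roots in GF(3): h(0) = 2; h(1) = 2; h(2) = 2.
No roots, so no linear factors.
Monic irreducibles of degree 2 over GF(3): α^2 + 1, α^2 + α + 2, α^2 + 2α + 2.
None of them divide h (all give nonzero remainder).
No irreducible factor of degree ≤ 2 exists, so h is irreducible over GF(3).

Yes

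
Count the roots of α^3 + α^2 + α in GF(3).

2

Write g(α) = α^3 + α^2 + α.
Evaluate at each of the 3 elements of GF(3):
g(0) = 0 → root; g(1) = 0 → root; g(2) = 2.
Roots: {0, 1}.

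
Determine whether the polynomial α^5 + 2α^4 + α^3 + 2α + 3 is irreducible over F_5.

Write m(α) = α^5 + 2α^4 + α^3 + 2α + 3.
Check for roots in F_5: m(0) = 3; m(1) = 4; m(2) = 4; m(3) = 1; m(4) = 1.
No roots, so no linear factors.
Degree-2 irreducible divisors: test the 10 monic irreducibles of degree 2 over GF(5).
None of them divide m (all give nonzero remainder).
No irreducible factor of degree ≤ 2 exists, so m is irreducible over GF(5).

Yes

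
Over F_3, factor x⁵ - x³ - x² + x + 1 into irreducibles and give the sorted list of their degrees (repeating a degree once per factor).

Write h(x) = x⁵ - x³ - x² + x + 1.
Roots in F_3: h(0) = 1; h(1) = 1; h(2) = 2.
Complete factorization: h(x) = (x⁵ - x³ - x² + x + 1).
Factor degrees with multiplicity: 5 = 5.

5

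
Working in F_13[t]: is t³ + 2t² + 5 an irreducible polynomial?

Yes

Write P(t) = t³ + 2t² + 5.
Check each element of F_13 for a root: P(0)=5, P(1)=8, P(2)=8, P(3)=11, P(4)=10, P(5)=11, P(6)=7, P(7)=4, P(8)=8, P(9)=12, P(10)=9, P(11)=5, P(12)=6.
No roots. A degree-3 polynomial over a field with no linear factor is irreducible.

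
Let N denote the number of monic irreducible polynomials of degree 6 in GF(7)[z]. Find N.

19544

Gauss's count: N_{7}(6) = (1/6) Σ_{d|6} μ(6/d)·7^d.
Divisors of 6: 1, 2, 3, 6; μ(6/d) for each: 1, -1, -1, 1.
Σ = 7^1 − 7^2 − 7^3 + 7^6 = 117264.
N = 117264/6 = 19544.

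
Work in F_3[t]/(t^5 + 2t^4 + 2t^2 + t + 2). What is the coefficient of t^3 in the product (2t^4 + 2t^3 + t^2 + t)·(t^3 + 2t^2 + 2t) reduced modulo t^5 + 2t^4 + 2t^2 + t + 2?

Multiply in F_3[t]: (2t^4 + 2t^3 + t^2 + t)·(t^3 + 2t^2 + 2t) = 2t^7 + t^4 + t^3 + 2t^2.
Reduce using t^5 ≡ t^4 + t^2 + 2t + 1 (mod t^5 + 2t^4 + 2t^2 + t + 2).
Reduced: 2t^4 + t^3 + t^2 + 2.

1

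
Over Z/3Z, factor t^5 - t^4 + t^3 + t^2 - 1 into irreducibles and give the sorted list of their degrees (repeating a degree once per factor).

Write f(t) = t^5 - t^4 + t^3 + t^2 - 1.
Roots in Z/3Z: f(0) = 2; f(1) = 1; f(2) = 0 → root.
Linear factors from roots: (t + 1).
Complete factorization: f(t) = (t + 1)·(t^2 + 1)·(t^2 + t - 1).
Factor degrees with multiplicity: 1 + 2 + 2 = 5.

1, 2, 2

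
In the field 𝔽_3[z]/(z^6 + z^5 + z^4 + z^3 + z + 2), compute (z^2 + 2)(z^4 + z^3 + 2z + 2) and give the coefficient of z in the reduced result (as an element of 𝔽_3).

0

Multiply in 𝔽_3[z]: (z^2 + 2)·(z^4 + z^3 + 2z + 2) = z^6 + z^5 + 2z^4 + z^3 + 2z^2 + z + 1.
Reduce using z^6 ≡ 2z^5 + 2z^4 + 2z^3 + 2z + 1 (mod z^6 + z^5 + z^4 + z^3 + z + 2).
Reduced: z^4 + 2z^2 + 2.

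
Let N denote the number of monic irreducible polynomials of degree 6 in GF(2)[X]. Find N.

9

x^(2^6) − x is the product of all monic irreducibles of degree dividing 6; Möbius inversion gives N = (1/6) Σ μ(6/d)·2^d.
Divisors of 6: 1, 2, 3, 6; μ(6/d) for each: 1, -1, -1, 1.
Σ = 2^1 − 2^2 − 2^3 + 2^6 = 54.
N = 54/6 = 9.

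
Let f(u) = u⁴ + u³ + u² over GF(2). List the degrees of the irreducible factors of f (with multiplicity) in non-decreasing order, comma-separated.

1, 1, 2

Roots in GF(2): f(0) = 0 → root; f(1) = 1.
Linear factors from roots: (u).
Complete factorization: f(u) = (u)^2·(u² + u + 1).
Factor degrees with multiplicity: 1 + 1 + 2 = 4.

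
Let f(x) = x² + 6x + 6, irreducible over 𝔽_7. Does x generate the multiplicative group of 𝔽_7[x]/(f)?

|GF(7^2)^×| = 7^2 − 1 = 48. Prime factorization: 48 = 2^4·3.
f is primitive ⇔ x has order 48 in GF(7)[x]/(f), i.e. x^(48/q) ≠ 1 for each prime q | 48.
x^(24) mod f = 6.
x^(16) mod f = 1
Since x^(16) = 1, the order of x divides 16 < 48; not primitive.

No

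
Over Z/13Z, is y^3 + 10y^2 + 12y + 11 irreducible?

Yes

Write g(y) = y^3 + 10y^2 + 12y + 11.
Check each element of Z/13Z for a root: g(0)=11, g(1)=8, g(2)=5, g(3)=8, g(4)=10, g(5)=4, g(6)=9, g(7)=5, g(8)=11, g(9)=7, g(10)=12, g(11)=6, g(12)=8.
No roots. A degree-3 polynomial over a field with no linear factor is irreducible.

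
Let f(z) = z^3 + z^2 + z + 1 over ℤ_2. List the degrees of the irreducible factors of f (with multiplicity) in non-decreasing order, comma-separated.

Roots in ℤ_2: f(0) = 1; f(1) = 0 → root.
Linear factors from roots: (z + 1).
Complete factorization: f(z) = (z + 1)^3.
Factor degrees with multiplicity: 1 + 1 + 1 = 3.

1, 1, 1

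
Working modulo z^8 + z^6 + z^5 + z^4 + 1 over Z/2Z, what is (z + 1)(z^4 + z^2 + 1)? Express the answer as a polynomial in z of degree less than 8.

Multiply in Z/2Z[z]: (z + 1)·(z^4 + z^2 + 1) = z^5 + z^4 + z^3 + z^2 + z + 1.
Reduced: z^5 + z^4 + z^3 + z^2 + z + 1.

z^5 + z^4 + z^3 + z^2 + z + 1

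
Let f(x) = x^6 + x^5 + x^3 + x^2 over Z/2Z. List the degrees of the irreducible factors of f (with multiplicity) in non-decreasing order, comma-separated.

1, 1, 1, 1, 2

Roots in Z/2Z: f(0) = 0 → root; f(1) = 0 → root.
Linear factors from roots: (x), (x + 1).
Complete factorization: f(x) = (x)^2·(x + 1)^2·(x^2 + x + 1).
Factor degrees with multiplicity: 1 + 1 + 1 + 1 + 2 = 6.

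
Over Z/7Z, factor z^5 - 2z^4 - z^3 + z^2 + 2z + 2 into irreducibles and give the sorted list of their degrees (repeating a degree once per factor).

Write g(z) = z^5 - 2z^4 - z^3 + z^2 + 2z + 2.
Complete factorization: g(z) = (z^5 - 2z^4 - z^3 + z^2 + 2z + 2).
Factor degrees with multiplicity: 5 = 5.

5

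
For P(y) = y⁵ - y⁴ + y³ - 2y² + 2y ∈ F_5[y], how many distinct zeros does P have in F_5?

2

Evaluate at each of the 5 elements of F_5:
P(0) = 0 → root; P(1) = 1; P(2) = 0 → root; P(3) = 2; P(4) = 3.
Roots: {0, 2}.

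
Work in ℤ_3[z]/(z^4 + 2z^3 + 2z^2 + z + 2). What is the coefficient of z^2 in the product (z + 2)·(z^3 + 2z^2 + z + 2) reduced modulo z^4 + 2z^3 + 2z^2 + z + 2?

0

Multiply in ℤ_3[z]: (z + 2)·(z^3 + 2z^2 + z + 2) = z^4 + z^3 + 2z^2 + z + 1.
Reduce using z^4 ≡ z^3 + z^2 + 2z + 1 (mod z^4 + 2z^3 + 2z^2 + z + 2).
Reduced: 2z^3 + 2.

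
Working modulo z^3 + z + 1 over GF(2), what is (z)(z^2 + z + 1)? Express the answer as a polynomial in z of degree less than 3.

Multiply in GF(2)[z]: (z)·(z^2 + z + 1) = z^3 + z^2 + z.
Reduce using z^3 ≡ z + 1 (mod z^3 + z + 1).
Reduced: z^2 + 1.

z^2 + 1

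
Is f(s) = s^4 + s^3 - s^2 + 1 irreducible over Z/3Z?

No

Check for roots in Z/3Z: f(0) = 1; f(1) = 2; f(2) = 0 → root.
f(2) = 0, so (s − 2) divides f(s); f is reducible.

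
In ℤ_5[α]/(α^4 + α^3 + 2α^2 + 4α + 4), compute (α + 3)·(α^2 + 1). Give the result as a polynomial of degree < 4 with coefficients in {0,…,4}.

Multiply in ℤ_5[α]: (α + 3)·(α^2 + 1) = α^3 + 3α^2 + α + 3.
Reduced: α^3 + 3α^2 + α + 3.

α^3 + 3α^2 + α + 3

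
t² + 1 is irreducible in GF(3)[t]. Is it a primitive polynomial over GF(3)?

Write f(t) = t² + 1.
|GF(3^2)^×| = 3^2 − 1 = 8. Prime factorization: 8 = 2^3.
f is primitive ⇔ t has order 8 in GF(3)[t]/(f), i.e. t^(8/q) ≠ 1 for each prime q | 8.
t^(4) mod f = 1
Since t^(4) = 1, the order of t divides 4 < 8; not primitive.

No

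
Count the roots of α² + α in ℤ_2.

Write P(α) = α² + α.
Evaluate at each of the 2 elements of ℤ_2:
P(0) = 0 → root; P(1) = 0 → root.
Roots: {0, 1}.

2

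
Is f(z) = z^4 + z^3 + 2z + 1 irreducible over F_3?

Check for roots in F_3: f(0) = 1; f(1) = 2; f(2) = 2.
No roots, so no linear factors.
Monic irreducibles of degree 2 over GF(3): z^2 + 1, z^2 + z + 2, z^2 + 2z + 2.
None of them divide f (all give nonzero remainder).
No irreducible factor of degree ≤ 2 exists, so f is irreducible over GF(3).

Yes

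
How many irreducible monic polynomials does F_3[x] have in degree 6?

116

Gauss's count: N_{3}(6) = (1/6) Σ_{d|6} μ(6/d)·3^d.
Divisors of 6: 1, 2, 3, 6; μ(6/d) for each: 1, -1, -1, 1.
Σ = 3^1 − 3^2 − 3^3 + 3^6 = 696.
N = 696/6 = 116.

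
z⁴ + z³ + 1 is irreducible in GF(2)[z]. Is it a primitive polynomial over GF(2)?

Yes

Write f(z) = z⁴ + z³ + 1.
|GF(2^4)^×| = 2^4 − 1 = 15. Prime factorization: 15 = 3·5.
f is primitive ⇔ z has order 15 in GF(2)[z]/(f), i.e. z^(15/q) ≠ 1 for each prime q | 15.
z^(5) mod f = z³ + z + 1.
z^(3) mod f = z³.
None equal 1, so z has full order 15; f is primitive.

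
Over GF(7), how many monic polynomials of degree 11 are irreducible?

By the necklace-counting formula, N_7(11) = (1/11) Σ_{d|11} μ(11/d)·7^d.
Divisors of 11: 1, 11; μ(11/d) for each: -1, 1.
Σ = − 7^1 + 7^11 = 1977326736.
N = 1977326736/11 = 179756976.

179756976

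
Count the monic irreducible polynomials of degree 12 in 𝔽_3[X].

44220

The number of monic irreducibles of degree 12 over GF(3) is (1/12)·Σ_{d∣12} μ(12/d) 3^d.
Divisors of 12: 1, 2, 3, 4, 6, 12; μ(12/d) for each: 0, 1, 0, -1, -1, 1.
Σ = 3^2 − 3^4 − 3^6 + 3^12 = 530640.
N = 530640/12 = 44220.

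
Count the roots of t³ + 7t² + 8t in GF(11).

Write f(t) = t³ + 7t² + 8t.
Evaluate at each of the 11 elements of GF(11):
f(0) = 0 → root; f(1) = 5; f(2) = 8; f(3) = 4; f(4) = 10; f(5) = 10; f(6) = 10; f(7) = 5; f(8) = 1; f(9) = 4; f(10) = 9.
Roots: {0}.

1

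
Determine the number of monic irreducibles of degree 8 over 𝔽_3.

Gauss's count: N_{3}(8) = (1/8) Σ_{d|8} μ(8/d)·3^d.
Divisors of 8: 1, 2, 4, 8; μ(8/d) for each: 0, 0, -1, 1.
Σ = − 3^4 + 3^8 = 6480.
N = 6480/8 = 810.

810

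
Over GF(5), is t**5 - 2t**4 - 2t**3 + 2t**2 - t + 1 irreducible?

Write h(t) = t**5 - 2t**4 - 2t**3 + 2t**2 - t + 1.
Check for roots in GF(5): h(0) = 1; h(1) = 4; h(2) = 1; h(3) = 3; h(4) = 3.
No roots, so no linear factors.
Degree-2 irreducible divisors: test the 10 monic irreducibles of degree 2 over GF(5).
None of them divide h (all give nonzero remainder).
No irreducible factor of degree ≤ 2 exists, so h is irreducible over GF(5).

Yes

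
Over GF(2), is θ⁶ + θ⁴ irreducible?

No

Write g(θ) = θ⁶ + θ⁴.
Check for roots in GF(2): g(0) = 0 → root; g(1) = 0 → root.
g(0) = 0, so (θ) divides g(θ); g is reducible.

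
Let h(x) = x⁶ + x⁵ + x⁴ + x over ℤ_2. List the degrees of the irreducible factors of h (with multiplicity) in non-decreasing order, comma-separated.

Roots in ℤ_2: h(0) = 0 → root; h(1) = 0 → root.
Linear factors from roots: (x), (x + 1).
Complete factorization: h(x) = (x)·(x + 1)^2·(x³ + x² + 1).
Factor degrees with multiplicity: 1 + 1 + 1 + 3 = 6.

1, 1, 1, 3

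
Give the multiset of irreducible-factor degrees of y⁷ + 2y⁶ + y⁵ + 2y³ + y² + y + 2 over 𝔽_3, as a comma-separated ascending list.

1, 2, 4

Write g(y) = y⁷ + 2y⁶ + y⁵ + 2y³ + y² + y + 2.
Roots in 𝔽_3: g(0) = 2; g(1) = 1; g(2) = 0 → root.
Linear factors from roots: (y + 1).
Complete factorization: g(y) = (y + 1)·(y² + y + 2)·(y⁴ + y² + 2y + 1).
Factor degrees with multiplicity: 1 + 2 + 4 = 7.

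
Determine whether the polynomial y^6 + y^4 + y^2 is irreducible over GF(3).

Write h(y) = y^6 + y^4 + y^2.
Check for roots in GF(3): h(0) = 0 → root; h(1) = 0 → root; h(2) = 0 → root.
h(0) = 0, so (y) divides h(y); h is reducible.

No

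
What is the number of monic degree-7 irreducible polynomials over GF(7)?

x^(7^7) − x is the product of all monic irreducibles of degree dividing 7; Möbius inversion gives N = (1/7) Σ μ(7/d)·7^d.
Divisors of 7: 1, 7; μ(7/d) for each: -1, 1.
Σ = − 7^1 + 7^7 = 823536.
N = 823536/7 = 117648.

117648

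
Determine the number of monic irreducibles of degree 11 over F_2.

186

Gauss's count: N_{2}(11) = (1/11) Σ_{d|11} μ(11/d)·2^d.
Divisors of 11: 1, 11; μ(11/d) for each: -1, 1.
Σ = − 2^1 + 2^11 = 2046.
N = 2046/11 = 186.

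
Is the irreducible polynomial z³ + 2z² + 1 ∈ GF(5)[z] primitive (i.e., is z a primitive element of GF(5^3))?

Write f(z) = z³ + 2z² + 1.
|GF(5^3)^×| = 5^3 − 1 = 124. Prime factorization: 124 = 2^2·31.
f is primitive ⇔ z has order 124 in GF(5)[z]/(f), i.e. z^(124/q) ≠ 1 for each prime q | 124.
z^(62) mod f = 1
z^(4) mod f = 4z² + 4z + 2.
Since z^(62) = 1, the order of z divides 62 < 124; not primitive.

No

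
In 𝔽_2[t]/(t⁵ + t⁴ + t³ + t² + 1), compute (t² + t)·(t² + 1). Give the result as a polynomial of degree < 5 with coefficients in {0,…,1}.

Multiply in 𝔽_2[t]: (t² + t)·(t² + 1) = t⁴ + t³ + t² + t.
Reduced: t⁴ + t³ + t² + t.

t^4 + t^3 + t^2 + t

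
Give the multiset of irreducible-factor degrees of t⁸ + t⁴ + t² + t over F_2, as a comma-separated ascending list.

1, 1, 2, 4

Write g(t) = t⁸ + t⁴ + t² + t.
Roots in F_2: g(0) = 0 → root; g(1) = 0 → root.
Linear factors from roots: (t), (t + 1).
Complete factorization: g(t) = (t)·(t + 1)·(t² + t + 1)·(t⁴ + t + 1).
Factor degrees with multiplicity: 1 + 1 + 2 + 4 = 8.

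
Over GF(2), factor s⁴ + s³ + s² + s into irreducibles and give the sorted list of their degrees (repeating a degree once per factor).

Write g(s) = s⁴ + s³ + s² + s.
Roots in GF(2): g(0) = 0 → root; g(1) = 0 → root.
Linear factors from roots: (s), (s + 1).
Complete factorization: g(s) = (s)·(s + 1)^3.
Factor degrees with multiplicity: 1 + 1 + 1 + 1 = 4.

1, 1, 1, 1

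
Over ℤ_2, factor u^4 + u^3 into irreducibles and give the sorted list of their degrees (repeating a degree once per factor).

1, 1, 1, 1

Write g(u) = u^4 + u^3.
Roots in ℤ_2: g(0) = 0 → root; g(1) = 0 → root.
Linear factors from roots: (u), (u + 1).
Complete factorization: g(u) = (u + 1)·(u)^3.
Factor degrees with multiplicity: 1 + 1 + 1 + 1 = 4.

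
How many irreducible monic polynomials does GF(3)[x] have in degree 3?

8

x^(3^3) − x is the product of all monic irreducibles of degree dividing 3; Möbius inversion gives N = (1/3) Σ μ(3/d)·3^d.
Divisors of 3: 1, 3; μ(3/d) for each: -1, 1.
Σ = − 3^1 + 3^3 = 24.
N = 24/3 = 8.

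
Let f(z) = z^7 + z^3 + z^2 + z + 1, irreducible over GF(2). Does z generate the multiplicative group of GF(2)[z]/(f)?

|GF(2^7)^×| = 2^7 − 1 = 127. Prime factorization: 127 = 127.
f is primitive ⇔ z has order 127 in GF(2)[z]/(f), i.e. z^(127/q) ≠ 1 for each prime q | 127.
z^(1) mod f = z.
None equal 1, so z has full order 127; f is primitive.

Yes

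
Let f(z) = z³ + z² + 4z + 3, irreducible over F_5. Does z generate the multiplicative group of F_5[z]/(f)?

|GF(5^3)^×| = 5^3 − 1 = 124. Prime factorization: 124 = 2^2·31.
f is primitive ⇔ z has order 124 in GF(5)[z]/(f), i.e. z^(124/q) ≠ 1 for each prime q | 124.
z^(62) mod f = 4.
z^(4) mod f = 2z² + z + 3.
None equal 1, so z has full order 124; f is primitive.

Yes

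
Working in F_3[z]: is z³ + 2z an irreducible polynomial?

No

Write h(z) = z³ + 2z.
Check for roots in F_3: h(0) = 0 → root; h(1) = 0 → root; h(2) = 0 → root.
h(0) = 0, so (z) divides h(z); h is reducible.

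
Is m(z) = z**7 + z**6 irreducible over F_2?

No

Check for roots in F_2: m(0) = 0 → root; m(1) = 0 → root.
m(0) = 0, so (z) divides m(z); m is reducible.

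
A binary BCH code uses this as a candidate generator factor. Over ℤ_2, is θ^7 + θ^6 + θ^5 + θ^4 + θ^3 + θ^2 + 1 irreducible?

Write h(θ) = θ^7 + θ^6 + θ^5 + θ^4 + θ^3 + θ^2 + 1.
Check for roots in ℤ_2: h(0) = 1; h(1) = 1.
No roots, so no linear factors.
Monic irreducibles of degree 2 over GF(2): θ^2 + θ + 1.
None of them divide h (all give nonzero remainder).
Monic irreducibles of degree 3 over GF(2): θ^3 + θ + 1, θ^3 + θ^2 + 1.
None of them divide h (all give nonzero remainder).
No irreducible factor of degree ≤ 3 exists, so h is irreducible over GF(2).

Yes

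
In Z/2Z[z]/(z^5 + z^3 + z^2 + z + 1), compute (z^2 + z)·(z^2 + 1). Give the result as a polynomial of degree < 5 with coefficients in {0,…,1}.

z^4 + z^3 + z^2 + z

Multiply in Z/2Z[z]: (z^2 + z)·(z^2 + 1) = z^4 + z^3 + z^2 + z.
Reduced: z^4 + z^3 + z^2 + z.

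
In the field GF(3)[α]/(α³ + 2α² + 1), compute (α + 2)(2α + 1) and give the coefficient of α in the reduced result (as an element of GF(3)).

2

Multiply in GF(3)[α]: (α + 2)·(2α + 1) = 2α² + 2α + 2.
Reduced: 2α² + 2α + 2.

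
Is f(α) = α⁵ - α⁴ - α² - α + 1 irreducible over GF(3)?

Yes

Check for roots in GF(3): f(0) = 1; f(1) = 2; f(2) = 2.
No roots, so no linear factors.
Monic irreducibles of degree 2 over GF(3): α² + 1, α² + α - 1, α² - α - 1.
None of them divide f (all give nonzero remainder).
No irreducible factor of degree ≤ 2 exists, so f is irreducible over GF(3).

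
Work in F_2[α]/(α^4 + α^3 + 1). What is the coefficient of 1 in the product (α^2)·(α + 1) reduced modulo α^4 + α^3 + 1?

0

Multiply in F_2[α]: (α^2)·(α + 1) = α^3 + α^2.
Reduced: α^3 + α^2.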